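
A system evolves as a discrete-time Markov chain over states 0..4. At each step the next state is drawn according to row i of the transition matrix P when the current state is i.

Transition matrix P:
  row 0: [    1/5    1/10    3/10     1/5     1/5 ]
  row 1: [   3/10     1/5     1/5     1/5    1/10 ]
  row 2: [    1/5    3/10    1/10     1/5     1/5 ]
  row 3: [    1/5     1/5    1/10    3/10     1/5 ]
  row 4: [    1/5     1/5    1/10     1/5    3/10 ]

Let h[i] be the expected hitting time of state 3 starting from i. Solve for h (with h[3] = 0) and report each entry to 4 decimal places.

h = [5.0000, 5.0000, 5.0000, 0.0000, 5.0000]

First-step conditioning: h[3] = 0; for i ≠ 3, h[i] = 1 + Σ_k P[i][k]·h[k].
  h[0] = 1 + 1/5·h[0] + 1/10·h[1] + 3/10·h[2] + 1/5·h[4]
  h[1] = 1 + 3/10·h[0] + 1/5·h[1] + 1/5·h[2] + 1/10·h[4]
  h[2] = 1 + 1/5·h[0] + 3/10·h[1] + 1/10·h[2] + 1/5·h[4]
  h[4] = 1 + 1/5·h[0] + 1/5·h[1] + 1/10·h[2] + 3/10·h[4]
Solving the 4×4 linear system over states ≠ 3 gives exactly h = [5, 5, 5, 0, 5] (h[3] = 0 is the target).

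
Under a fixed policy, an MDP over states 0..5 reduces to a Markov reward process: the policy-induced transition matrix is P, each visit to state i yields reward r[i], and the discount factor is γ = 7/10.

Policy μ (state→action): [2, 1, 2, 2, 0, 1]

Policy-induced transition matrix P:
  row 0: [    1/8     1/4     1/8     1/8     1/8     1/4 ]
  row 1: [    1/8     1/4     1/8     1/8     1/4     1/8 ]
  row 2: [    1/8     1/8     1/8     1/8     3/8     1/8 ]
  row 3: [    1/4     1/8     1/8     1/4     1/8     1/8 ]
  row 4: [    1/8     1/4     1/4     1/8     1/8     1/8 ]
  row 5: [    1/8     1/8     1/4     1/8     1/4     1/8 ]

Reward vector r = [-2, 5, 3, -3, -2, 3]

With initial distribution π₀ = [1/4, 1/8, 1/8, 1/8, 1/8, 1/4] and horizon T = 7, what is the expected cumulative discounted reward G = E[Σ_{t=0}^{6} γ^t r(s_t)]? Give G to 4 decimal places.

t=0: π = [0.2500, 0.1250, 0.1250, 0.1250, 0.1250, 0.2500], E[r] = 0.6250, γ^t·E[r] = 0.625000, running G = 0.625000
t=1: π = [0.1406, 0.1875, 0.1719, 0.1406, 0.2031, 0.1563], E[r] = 0.8125, γ^t·E[r] = 0.568750, running G = 1.193750
t=2: π = [0.1426, 0.1914, 0.1699, 0.1426, 0.2109, 0.1426], E[r] = 0.7598, γ^t·E[r] = 0.372285, running G = 1.566035
t=3: π = [0.1428, 0.1931, 0.1692, 0.1428, 0.2092, 0.1428], E[r] = 0.7690, γ^t·E[r] = 0.263782, running G = 1.829817
t=4: π = [0.1429, 0.1931, 0.1690, 0.1429, 0.2093, 0.1429], E[r] = 0.7685, γ^t·E[r] = 0.184508, running G = 2.014325
t=5: π = [0.1429, 0.1932, 0.1690, 0.1429, 0.2093, 0.1429], E[r] = 0.7686, γ^t·E[r] = 0.129186, running G = 2.143511
t=6: π = [0.1429, 0.1932, 0.1690, 0.1429, 0.2093, 0.1429], E[r] = 0.7686, γ^t·E[r] = 0.090426, running G = 2.233936

G = 2.2339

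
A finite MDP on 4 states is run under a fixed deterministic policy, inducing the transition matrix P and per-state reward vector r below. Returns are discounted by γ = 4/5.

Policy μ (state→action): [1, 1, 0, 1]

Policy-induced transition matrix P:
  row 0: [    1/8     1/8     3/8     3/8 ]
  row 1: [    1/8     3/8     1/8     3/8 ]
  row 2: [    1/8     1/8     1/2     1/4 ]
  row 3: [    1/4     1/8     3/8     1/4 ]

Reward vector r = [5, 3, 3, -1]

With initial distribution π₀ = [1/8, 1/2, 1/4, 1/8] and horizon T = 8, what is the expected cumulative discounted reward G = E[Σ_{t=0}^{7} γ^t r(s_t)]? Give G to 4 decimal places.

t=0: π = [0.1250, 0.5000, 0.2500, 0.1250], E[r] = 2.7500, γ^t·E[r] = 2.750000, running G = 2.750000
t=1: π = [0.1406, 0.2500, 0.2813, 0.3281], E[r] = 1.9688, γ^t·E[r] = 1.575000, running G = 4.325000
t=2: π = [0.1660, 0.1875, 0.3477, 0.2988], E[r] = 2.1367, γ^t·E[r] = 1.367500, running G = 5.692500
t=3: π = [0.1624, 0.1719, 0.3716, 0.2942], E[r] = 2.1479, γ^t·E[r] = 1.099750, running G = 6.792250
t=4: π = [0.1618, 0.1680, 0.3785, 0.2918], E[r] = 2.1564, γ^t·E[r] = 0.883275, running G = 7.675525
t=5: π = [0.1615, 0.1670, 0.3803, 0.2912], E[r] = 2.1581, γ^t·E[r] = 0.707158, running G = 8.382683
t=6: π = [0.1614, 0.1667, 0.3808, 0.2911], E[r] = 2.1586, γ^t·E[r] = 0.565857, running G = 8.948539
t=7: π = [0.1614, 0.1667, 0.3809, 0.2910], E[r] = 2.1587, γ^t·E[r] = 0.452710, running G = 9.401249

G = 9.4012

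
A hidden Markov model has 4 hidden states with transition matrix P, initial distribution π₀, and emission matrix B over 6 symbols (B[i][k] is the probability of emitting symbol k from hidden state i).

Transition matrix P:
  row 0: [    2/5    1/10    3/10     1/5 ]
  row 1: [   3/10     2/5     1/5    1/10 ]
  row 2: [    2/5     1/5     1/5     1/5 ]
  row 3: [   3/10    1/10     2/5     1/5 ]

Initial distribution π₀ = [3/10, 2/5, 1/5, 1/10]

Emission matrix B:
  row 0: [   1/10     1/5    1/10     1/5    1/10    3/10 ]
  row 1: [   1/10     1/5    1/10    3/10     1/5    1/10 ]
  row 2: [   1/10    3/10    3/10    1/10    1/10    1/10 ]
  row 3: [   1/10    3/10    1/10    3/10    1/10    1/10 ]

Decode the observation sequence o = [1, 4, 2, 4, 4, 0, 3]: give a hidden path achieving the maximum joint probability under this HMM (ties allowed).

path = [1, 1, 1, 1, 1, 1, 1]

t=0: δ = [6.000e-02, 8.000e-02, 6.000e-02, 3.000e-02]  (obs o_0=1)
t=1: δ = [2.400e-03, 6.400e-03, 1.800e-03, 1.200e-03]  ψ = [0, 1, 0, 0]  (obs o_1=4)
t=2: δ = [1.920e-04, 2.560e-04, 3.840e-04, 6.400e-05]  ψ = [1, 1, 1, 1]  (obs o_2=2)
t=3: δ = [1.536e-05, 2.048e-05, 7.680e-06, 7.680e-06]  ψ = [2, 1, 2, 2]  (obs o_3=4)
t=4: δ = [6.144e-07, 1.638e-06, 4.608e-07, 3.072e-07]  ψ = [0, 1, 0, 0]  (obs o_4=4)
t=5: δ = [4.915e-08, 6.554e-08, 3.277e-08, 1.638e-08]  ψ = [1, 1, 1, 1]  (obs o_5=0)
t=6: δ = [3.932e-09, 7.864e-09, 1.475e-09, 2.949e-09]  ψ = [0, 1, 0, 0]  (obs o_6=3)
backtrack: best end state = 1; path = [1, 1, 1, 1, 1, 1, 1]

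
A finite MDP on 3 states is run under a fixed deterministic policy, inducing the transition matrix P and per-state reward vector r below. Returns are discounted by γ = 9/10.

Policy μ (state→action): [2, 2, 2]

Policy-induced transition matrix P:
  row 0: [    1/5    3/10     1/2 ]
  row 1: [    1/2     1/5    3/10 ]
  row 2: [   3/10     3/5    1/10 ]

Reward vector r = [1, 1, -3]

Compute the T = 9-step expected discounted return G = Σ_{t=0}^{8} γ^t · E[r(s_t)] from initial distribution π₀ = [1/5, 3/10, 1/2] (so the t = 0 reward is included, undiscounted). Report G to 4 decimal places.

G = -1.9565

t=0: π = [0.2000, 0.3000, 0.5000], E[r] = -1.0000, γ^t·E[r] = -1.000000, running G = -1.000000
t=1: π = [0.3400, 0.4200, 0.2400], E[r] = 0.0400, γ^t·E[r] = 0.036000, running G = -0.964000
t=2: π = [0.3500, 0.3300, 0.3200], E[r] = -0.2800, γ^t·E[r] = -0.226800, running G = -1.190800
t=3: π = [0.3310, 0.3630, 0.3060], E[r] = -0.2240, γ^t·E[r] = -0.163296, running G = -1.354096
t=4: π = [0.3395, 0.3555, 0.3050], E[r] = -0.2200, γ^t·E[r] = -0.144342, running G = -1.498438
t=5: π = [0.3372, 0.3560, 0.3069], E[r] = -0.2276, γ^t·E[r] = -0.134396, running G = -1.632834
t=6: π = [0.3375, 0.3565, 0.3061], E[r] = -0.2242, γ^t·E[r] = -0.119149, running G = -1.751983
t=7: π = [0.3375, 0.3562, 0.3063], E[r] = -0.2251, γ^t·E[r] = -0.107684, running G = -1.859666
t=8: π = [0.3375, 0.3563, 0.3063], E[r] = -0.2250, γ^t·E[r] = -0.096859, running G = -1.956526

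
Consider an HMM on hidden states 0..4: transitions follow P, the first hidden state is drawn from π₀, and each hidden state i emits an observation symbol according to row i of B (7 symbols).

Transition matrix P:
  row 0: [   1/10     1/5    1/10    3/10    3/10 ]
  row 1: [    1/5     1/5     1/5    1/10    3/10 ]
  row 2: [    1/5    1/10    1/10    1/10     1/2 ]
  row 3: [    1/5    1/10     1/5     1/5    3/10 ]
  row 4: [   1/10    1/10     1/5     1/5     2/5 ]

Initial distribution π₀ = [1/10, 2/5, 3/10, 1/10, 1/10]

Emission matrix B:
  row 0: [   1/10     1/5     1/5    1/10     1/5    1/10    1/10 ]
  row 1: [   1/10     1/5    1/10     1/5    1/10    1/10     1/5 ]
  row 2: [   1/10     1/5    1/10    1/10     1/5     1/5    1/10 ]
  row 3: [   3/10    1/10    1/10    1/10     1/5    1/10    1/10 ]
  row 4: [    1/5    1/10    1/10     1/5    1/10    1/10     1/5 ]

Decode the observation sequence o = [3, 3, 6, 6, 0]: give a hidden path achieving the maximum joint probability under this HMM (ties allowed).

path = [1, 4, 4, 4, 4]

t=0: δ = [1.000e-02, 8.000e-02, 3.000e-02, 1.000e-02, 2.000e-02]  (obs o_0=3)
t=1: δ = [1.600e-03, 3.200e-03, 1.600e-03, 8.000e-04, 4.800e-03]  ψ = [1, 1, 1, 1, 1]  (obs o_1=3)
t=2: δ = [6.400e-05, 1.280e-04, 9.600e-05, 9.600e-05, 3.840e-04]  ψ = [1, 1, 4, 4, 4]  (obs o_2=6)
t=3: δ = [3.840e-06, 7.680e-06, 7.680e-06, 7.680e-06, 3.072e-05]  ψ = [4, 4, 4, 4, 4]  (obs o_3=6)
t=4: δ = [3.072e-07, 3.072e-07, 6.144e-07, 1.843e-06, 2.458e-06]  ψ = [4, 4, 4, 4, 4]  (obs o_4=0)
backtrack: best end state = 4; path = [1, 4, 4, 4, 4]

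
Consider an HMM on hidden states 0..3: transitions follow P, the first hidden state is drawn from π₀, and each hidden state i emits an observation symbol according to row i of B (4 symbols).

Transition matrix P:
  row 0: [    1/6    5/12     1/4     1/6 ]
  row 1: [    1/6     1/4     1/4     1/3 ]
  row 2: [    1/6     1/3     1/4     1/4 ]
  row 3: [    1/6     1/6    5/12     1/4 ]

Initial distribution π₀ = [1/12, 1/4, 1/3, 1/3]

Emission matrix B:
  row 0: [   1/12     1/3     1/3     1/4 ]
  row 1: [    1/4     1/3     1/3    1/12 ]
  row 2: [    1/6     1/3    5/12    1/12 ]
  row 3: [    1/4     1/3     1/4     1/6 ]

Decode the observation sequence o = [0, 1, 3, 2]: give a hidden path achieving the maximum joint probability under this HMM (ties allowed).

path = [3, 2, 3, 2]

t=0: δ = [6.944e-03, 6.250e-02, 5.556e-02, 8.333e-02]  (obs o_0=0)
t=1: δ = [4.630e-03, 6.173e-03, 1.157e-02, 6.944e-03]  ψ = [3, 2, 3, 1]  (obs o_1=1)
t=2: δ = [4.823e-04, 3.215e-04, 2.411e-04, 4.823e-04]  ψ = [2, 2, 2, 2]  (obs o_2=3)
t=3: δ = [2.679e-05, 6.698e-05, 8.372e-05, 3.014e-05]  ψ = [0, 0, 3, 3]  (obs o_3=2)
backtrack: best end state = 2; path = [3, 2, 3, 2]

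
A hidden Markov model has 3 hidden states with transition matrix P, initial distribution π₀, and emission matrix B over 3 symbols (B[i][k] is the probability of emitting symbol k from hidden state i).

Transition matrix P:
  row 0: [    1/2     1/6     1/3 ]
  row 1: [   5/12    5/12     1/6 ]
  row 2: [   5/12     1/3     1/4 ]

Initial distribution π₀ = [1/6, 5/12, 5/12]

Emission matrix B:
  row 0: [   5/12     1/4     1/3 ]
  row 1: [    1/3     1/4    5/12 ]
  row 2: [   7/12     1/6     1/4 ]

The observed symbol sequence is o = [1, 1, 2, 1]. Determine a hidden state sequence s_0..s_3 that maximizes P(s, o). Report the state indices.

t=0: δ = [4.167e-02, 1.042e-01, 6.944e-02]  (obs o_0=1)
t=1: δ = [1.085e-02, 1.085e-02, 2.894e-03]  ψ = [1, 1, 1]  (obs o_1=1)
t=2: δ = [1.808e-03, 1.884e-03, 9.042e-04]  ψ = [0, 1, 0]  (obs o_2=2)
t=3: δ = [2.261e-04, 1.962e-04, 1.005e-04]  ψ = [0, 1, 0]  (obs o_3=1)
backtrack: best end state = 0; path = [1, 0, 0, 0]

path = [1, 0, 0, 0]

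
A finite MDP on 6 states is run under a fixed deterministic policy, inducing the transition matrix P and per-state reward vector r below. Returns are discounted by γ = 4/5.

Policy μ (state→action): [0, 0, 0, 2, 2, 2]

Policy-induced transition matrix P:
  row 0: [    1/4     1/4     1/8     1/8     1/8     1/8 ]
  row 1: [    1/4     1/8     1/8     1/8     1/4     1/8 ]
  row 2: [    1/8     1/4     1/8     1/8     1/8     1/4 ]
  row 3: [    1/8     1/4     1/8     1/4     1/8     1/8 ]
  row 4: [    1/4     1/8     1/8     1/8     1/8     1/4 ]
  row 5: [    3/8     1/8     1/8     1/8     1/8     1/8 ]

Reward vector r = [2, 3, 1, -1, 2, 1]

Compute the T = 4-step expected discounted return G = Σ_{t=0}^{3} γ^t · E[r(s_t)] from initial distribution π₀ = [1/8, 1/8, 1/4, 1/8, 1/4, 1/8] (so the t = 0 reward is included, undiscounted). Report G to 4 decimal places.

t=0: π = [0.1250, 0.1250, 0.2500, 0.1250, 0.2500, 0.1250], E[r] = 1.3750, γ^t·E[r] = 1.375000, running G = 1.375000
t=1: π = [0.2188, 0.1875, 0.1250, 0.1406, 0.1406, 0.1875], E[r] = 1.4531, γ^t·E[r] = 1.162500, running G = 2.537500
t=2: π = [0.2402, 0.1855, 0.1250, 0.1426, 0.1484, 0.1582], E[r] = 1.4746, γ^t·E[r] = 0.943750, running G = 3.481250
t=3: π = [0.2363, 0.1885, 0.1250, 0.1428, 0.1482, 0.1592], E[r] = 1.4758, γ^t·E[r] = 0.755625, running G = 4.236875

G = 4.2369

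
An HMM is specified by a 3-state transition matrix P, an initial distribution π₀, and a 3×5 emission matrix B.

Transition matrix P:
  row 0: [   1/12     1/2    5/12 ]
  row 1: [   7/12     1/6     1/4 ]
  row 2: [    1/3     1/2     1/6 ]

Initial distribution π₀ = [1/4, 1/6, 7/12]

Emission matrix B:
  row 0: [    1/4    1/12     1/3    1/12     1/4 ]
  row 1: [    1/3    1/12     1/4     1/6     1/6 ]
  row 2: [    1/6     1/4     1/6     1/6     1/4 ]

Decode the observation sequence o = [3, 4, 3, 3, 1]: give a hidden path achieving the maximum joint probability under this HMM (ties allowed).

t=0: δ = [2.083e-02, 2.778e-02, 9.722e-02]  (obs o_0=3)
t=1: δ = [8.102e-03, 8.102e-03, 4.051e-03]  ψ = [2, 2, 2]  (obs o_1=4)
t=2: δ = [3.938e-04, 6.752e-04, 5.626e-04]  ψ = [1, 0, 0]  (obs o_2=3)
t=3: δ = [3.282e-05, 4.689e-05, 2.813e-05]  ψ = [1, 2, 1]  (obs o_3=3)
t=4: δ = [2.279e-06, 1.368e-06, 3.419e-06]  ψ = [1, 0, 0]  (obs o_4=1)
backtrack: best end state = 2; path = [2, 0, 1, 0, 2]

path = [2, 0, 1, 0, 2]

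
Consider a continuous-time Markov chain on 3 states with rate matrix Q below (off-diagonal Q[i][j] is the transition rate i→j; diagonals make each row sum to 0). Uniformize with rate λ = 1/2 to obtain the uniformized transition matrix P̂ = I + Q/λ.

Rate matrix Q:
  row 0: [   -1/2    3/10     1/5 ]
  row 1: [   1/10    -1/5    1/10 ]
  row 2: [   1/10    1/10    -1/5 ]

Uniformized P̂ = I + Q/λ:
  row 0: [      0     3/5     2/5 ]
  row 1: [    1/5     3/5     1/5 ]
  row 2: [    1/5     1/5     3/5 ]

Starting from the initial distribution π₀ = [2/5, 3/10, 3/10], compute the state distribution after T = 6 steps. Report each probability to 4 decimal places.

π = [0.1667, 0.4445, 0.3888]

t=0: π = [0.4000, 0.3000, 0.3000]
t=1: π = [0.1200, 0.4800, 0.4000]
t=2: π = [0.1760, 0.4400, 0.3840]
t=3: π = [0.1648, 0.4464, 0.3888]
t=4: π = [0.1670, 0.4445, 0.3885]
t=5: π = [0.1666, 0.4446, 0.3888]
t=6: π = [0.1667, 0.4445, 0.3888]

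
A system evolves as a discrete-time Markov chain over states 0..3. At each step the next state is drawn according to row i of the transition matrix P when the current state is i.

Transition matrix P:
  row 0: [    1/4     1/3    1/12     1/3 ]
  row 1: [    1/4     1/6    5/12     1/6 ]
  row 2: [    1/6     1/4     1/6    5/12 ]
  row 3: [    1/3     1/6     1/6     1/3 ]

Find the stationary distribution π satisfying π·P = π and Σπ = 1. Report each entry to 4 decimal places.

Balance equations π_j = Σ_i π_i·P[i][j]:
  π_0 = 1/4·π_0 + 1/4·π_1 + 1/6·π_2 + 1/3·π_3
  π_1 = 1/3·π_0 + 1/6·π_1 + 1/4·π_2 + 1/6·π_3
  π_2 = 1/12·π_0 + 5/12·π_1 + 1/6·π_2 + 1/6·π_3
  normalize: π_0 + π_1 + π_2 + π_3 = 1
Solving the linear system gives exactly π = [239/922, 209/922, 93/461, 144/461].

π = [0.2592, 0.2267, 0.2017, 0.3124]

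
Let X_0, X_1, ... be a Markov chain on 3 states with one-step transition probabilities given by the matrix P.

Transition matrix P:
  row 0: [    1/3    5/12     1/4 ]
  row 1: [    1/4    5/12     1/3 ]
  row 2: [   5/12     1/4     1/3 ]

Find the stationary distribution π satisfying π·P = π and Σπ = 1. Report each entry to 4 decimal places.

π = [0.3284, 0.3657, 0.3060]

Balance equations π_j = Σ_i π_i·P[i][j]:
  π_0 = 1/3·π_0 + 1/4·π_1 + 5/12·π_2
  π_1 = 5/12·π_0 + 5/12·π_1 + 1/4·π_2
  normalize: π_0 + π_1 + π_2 = 1
Solving the linear system gives exactly π = [22/67, 49/134, 41/134].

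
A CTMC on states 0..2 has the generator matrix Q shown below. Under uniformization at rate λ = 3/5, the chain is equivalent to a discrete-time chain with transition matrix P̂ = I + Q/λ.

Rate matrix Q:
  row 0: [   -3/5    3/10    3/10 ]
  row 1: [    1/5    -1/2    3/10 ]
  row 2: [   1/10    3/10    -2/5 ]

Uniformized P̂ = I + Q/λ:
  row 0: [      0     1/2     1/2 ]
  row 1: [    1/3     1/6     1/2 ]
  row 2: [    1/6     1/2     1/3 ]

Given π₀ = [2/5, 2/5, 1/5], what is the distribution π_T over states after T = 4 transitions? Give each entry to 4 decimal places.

π = [0.1963, 0.3753, 0.4284]

t=0: π = [0.4000, 0.4000, 0.2000]
t=1: π = [0.1667, 0.3667, 0.4667]
t=2: π = [0.2000, 0.3778, 0.4222]
t=3: π = [0.1963, 0.3741, 0.4296]
t=4: π = [0.1963, 0.3753, 0.4284]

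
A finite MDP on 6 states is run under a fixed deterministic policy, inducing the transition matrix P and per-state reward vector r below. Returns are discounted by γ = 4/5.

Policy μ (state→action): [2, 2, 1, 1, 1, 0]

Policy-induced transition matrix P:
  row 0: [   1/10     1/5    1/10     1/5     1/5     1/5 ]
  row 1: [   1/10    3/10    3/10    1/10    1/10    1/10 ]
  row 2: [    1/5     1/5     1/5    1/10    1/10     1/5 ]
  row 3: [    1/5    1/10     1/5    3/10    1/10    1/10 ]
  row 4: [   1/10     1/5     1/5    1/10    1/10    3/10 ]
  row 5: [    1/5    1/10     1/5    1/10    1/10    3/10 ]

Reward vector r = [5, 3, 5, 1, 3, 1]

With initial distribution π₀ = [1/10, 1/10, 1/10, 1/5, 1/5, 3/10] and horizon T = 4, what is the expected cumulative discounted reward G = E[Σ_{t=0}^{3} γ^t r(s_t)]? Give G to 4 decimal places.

t=0: π = [0.1000, 0.1000, 0.1000, 0.2000, 0.2000, 0.3000], E[r] = 2.4000, γ^t·E[r] = 2.400000, running G = 2.400000
t=1: π = [0.1600, 0.1600, 0.2000, 0.1500, 0.1100, 0.2200], E[r] = 2.9800, γ^t·E[r] = 2.384000, running G = 4.784000
t=2: π = [0.1570, 0.1790, 0.2000, 0.1460, 0.1160, 0.2020], E[r] = 3.0180, γ^t·E[r] = 1.931520, running G = 6.715520
t=3: π = [0.1548, 0.1831, 0.2022, 0.1449, 0.1157, 0.1993], E[r] = 3.0256, γ^t·E[r] = 1.549107, running G = 8.264627

G = 8.2646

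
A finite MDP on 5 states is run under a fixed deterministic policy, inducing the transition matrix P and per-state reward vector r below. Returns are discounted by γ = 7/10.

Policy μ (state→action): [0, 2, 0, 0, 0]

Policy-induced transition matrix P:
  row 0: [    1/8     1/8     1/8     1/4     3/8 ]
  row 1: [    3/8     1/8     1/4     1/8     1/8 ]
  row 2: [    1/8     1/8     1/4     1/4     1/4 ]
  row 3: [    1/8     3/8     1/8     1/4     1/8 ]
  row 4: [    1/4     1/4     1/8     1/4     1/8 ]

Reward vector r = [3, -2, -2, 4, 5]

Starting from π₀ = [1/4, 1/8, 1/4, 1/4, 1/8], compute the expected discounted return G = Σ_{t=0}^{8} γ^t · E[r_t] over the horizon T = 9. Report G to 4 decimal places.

G = 5.4549

t=0: π = [0.2500, 0.1250, 0.2500, 0.2500, 0.1250], E[r] = 1.6250, γ^t·E[r] = 1.625000, running G = 1.625000
t=1: π = [0.1719, 0.2031, 0.1719, 0.2344, 0.2188], E[r] = 1.7969, γ^t·E[r] = 1.257813, running G = 2.882813
t=2: π = [0.2031, 0.2109, 0.1719, 0.2246, 0.1895], E[r] = 1.6895, γ^t·E[r] = 0.827832, running G = 3.710645
t=3: π = [0.2014, 0.2048, 0.1729, 0.2236, 0.1973], E[r] = 1.7297, γ^t·E[r] = 0.593300, running G = 4.303944
t=4: π = [0.2009, 0.2056, 0.1722, 0.2244, 0.1970], E[r] = 1.7294, γ^t·E[r] = 0.415236, running G = 4.719181
t=5: π = [0.2010, 0.2057, 0.1722, 0.2243, 0.1967], E[r] = 1.7281, γ^t·E[r] = 0.290439, running G = 5.009620
t=6: π = [0.2010, 0.2057, 0.1722, 0.2243, 0.1968], E[r] = 1.7283, γ^t·E[r] = 0.203331, running G = 5.212951
t=7: π = [0.2010, 0.2057, 0.1722, 0.2243, 0.1968], E[r] = 1.7283, γ^t·E[r] = 0.142335, running G = 5.355286
t=8: π = [0.2010, 0.2057, 0.1722, 0.2243, 0.1968], E[r] = 1.7283, γ^t·E[r] = 0.099634, running G = 5.454920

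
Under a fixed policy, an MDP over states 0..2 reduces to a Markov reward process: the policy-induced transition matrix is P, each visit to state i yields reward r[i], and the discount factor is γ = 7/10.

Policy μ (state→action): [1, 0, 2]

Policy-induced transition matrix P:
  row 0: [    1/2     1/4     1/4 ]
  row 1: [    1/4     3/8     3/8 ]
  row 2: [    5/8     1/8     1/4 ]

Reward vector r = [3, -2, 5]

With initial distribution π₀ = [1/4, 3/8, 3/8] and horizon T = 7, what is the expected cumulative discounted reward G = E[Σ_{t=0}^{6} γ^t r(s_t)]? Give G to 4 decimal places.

t=0: π = [0.2500, 0.3750, 0.3750], E[r] = 1.8750, γ^t·E[r] = 1.875000, running G = 1.875000
t=1: π = [0.4531, 0.2500, 0.2969], E[r] = 2.3438, γ^t·E[r] = 1.640625, running G = 3.515625
t=2: π = [0.4746, 0.2441, 0.2813], E[r] = 2.3418, γ^t·E[r] = 1.147480, running G = 4.663105
t=3: π = [0.4741, 0.2454, 0.2805], E[r] = 2.3342, γ^t·E[r] = 0.800640, running G = 5.463746
t=4: π = [0.4737, 0.2456, 0.2807], E[r] = 2.3333, γ^t·E[r] = 0.560228, running G = 6.023974
t=5: π = [0.4737, 0.2456, 0.2807], E[r] = 2.3333, γ^t·E[r] = 0.392161, running G = 6.416135
t=6: π = [0.4737, 0.2456, 0.2807], E[r] = 2.3333, γ^t·E[r] = 0.274514, running G = 6.690649

G = 6.6906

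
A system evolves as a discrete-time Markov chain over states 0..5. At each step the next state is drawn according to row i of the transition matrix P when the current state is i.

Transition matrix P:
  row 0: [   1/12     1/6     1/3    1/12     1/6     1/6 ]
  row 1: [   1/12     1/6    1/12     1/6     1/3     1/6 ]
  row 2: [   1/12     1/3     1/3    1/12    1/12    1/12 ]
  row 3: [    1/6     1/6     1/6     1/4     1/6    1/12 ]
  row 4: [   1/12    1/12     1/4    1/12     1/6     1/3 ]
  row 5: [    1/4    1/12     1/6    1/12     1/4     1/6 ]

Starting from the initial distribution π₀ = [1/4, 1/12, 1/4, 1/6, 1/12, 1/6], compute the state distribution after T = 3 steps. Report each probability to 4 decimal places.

t=0: π = [0.2500, 0.0833, 0.2500, 0.1667, 0.0833, 0.1667]
t=1: π = [0.1250, 0.1875, 0.2500, 0.1181, 0.1736, 0.1458]
t=2: π = [0.1175, 0.1817, 0.2280, 0.1186, 0.1892, 0.1649]
t=3: π = [0.1207, 0.1752, 0.2249, 0.1182, 0.1917, 0.1693]

π = [0.1207, 0.1752, 0.2249, 0.1182, 0.1917, 0.1693]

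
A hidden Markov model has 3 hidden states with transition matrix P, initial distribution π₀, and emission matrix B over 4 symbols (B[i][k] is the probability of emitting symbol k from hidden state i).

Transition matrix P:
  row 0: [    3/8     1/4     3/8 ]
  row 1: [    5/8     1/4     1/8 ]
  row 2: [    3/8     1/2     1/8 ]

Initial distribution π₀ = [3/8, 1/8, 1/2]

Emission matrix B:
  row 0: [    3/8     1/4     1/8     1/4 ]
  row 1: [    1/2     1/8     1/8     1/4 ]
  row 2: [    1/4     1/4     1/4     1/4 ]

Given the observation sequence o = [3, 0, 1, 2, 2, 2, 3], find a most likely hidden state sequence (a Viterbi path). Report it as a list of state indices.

t=0: δ = [9.375e-02, 3.125e-02, 1.250e-01]  (obs o_0=3)
t=1: δ = [1.758e-02, 3.125e-02, 8.789e-03]  ψ = [2, 2, 0]  (obs o_1=0)
t=2: δ = [4.883e-03, 9.766e-04, 1.648e-03]  ψ = [1, 1, 0]  (obs o_2=1)
t=3: δ = [2.289e-04, 1.526e-04, 4.578e-04]  ψ = [0, 0, 0]  (obs o_3=2)
t=4: δ = [2.146e-05, 2.861e-05, 2.146e-05]  ψ = [2, 2, 0]  (obs o_4=2)
t=5: δ = [2.235e-06, 1.341e-06, 2.012e-06]  ψ = [1, 2, 0]  (obs o_5=2)
t=6: δ = [2.095e-07, 2.515e-07, 2.095e-07]  ψ = [0, 2, 0]  (obs o_6=3)
backtrack: best end state = 1; path = [2, 1, 0, 2, 0, 2, 1]

path = [2, 1, 0, 2, 0, 2, 1]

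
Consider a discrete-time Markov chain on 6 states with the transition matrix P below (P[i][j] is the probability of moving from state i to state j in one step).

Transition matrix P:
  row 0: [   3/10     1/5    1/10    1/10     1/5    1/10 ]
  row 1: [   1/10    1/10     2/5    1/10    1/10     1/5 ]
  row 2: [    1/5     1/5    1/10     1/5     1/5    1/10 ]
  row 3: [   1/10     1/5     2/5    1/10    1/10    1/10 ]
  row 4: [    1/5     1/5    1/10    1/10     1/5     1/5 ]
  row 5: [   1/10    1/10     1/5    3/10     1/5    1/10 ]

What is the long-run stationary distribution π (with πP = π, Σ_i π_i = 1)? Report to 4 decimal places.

π = [0.1721, 0.1697, 0.2086, 0.1476, 0.1683, 0.1338]

Balance equations π_j = Σ_i π_i·P[i][j]:
  π_0 = 3/10·π_0 + 1/10·π_1 + 1/5·π_2 + 1/10·π_3 + 1/5·π_4 + 1/10·π_5
  π_1 = 1/5·π_0 + 1/10·π_1 + 1/5·π_2 + 1/5·π_3 + 1/5·π_4 + 1/10·π_5
  π_2 = 1/10·π_0 + 2/5·π_1 + 1/10·π_2 + 2/5·π_3 + 1/10·π_4 + 1/5·π_5
  π_3 = 1/10·π_0 + 1/10·π_1 + 1/5·π_2 + 1/10·π_3 + 1/10·π_4 + 3/10·π_5
  π_4 = 1/5·π_0 + 1/10·π_1 + 1/5·π_2 + 1/10·π_3 + 1/5·π_4 + 1/5·π_5
  normalize: π_0 + π_1 + π_2 + π_3 + π_4 + π_5 = 1
Solving the linear system gives exactly π = [18553/107801, 18289/107801, 22483/107801, 15913/107801, 18140/107801, 14423/107801].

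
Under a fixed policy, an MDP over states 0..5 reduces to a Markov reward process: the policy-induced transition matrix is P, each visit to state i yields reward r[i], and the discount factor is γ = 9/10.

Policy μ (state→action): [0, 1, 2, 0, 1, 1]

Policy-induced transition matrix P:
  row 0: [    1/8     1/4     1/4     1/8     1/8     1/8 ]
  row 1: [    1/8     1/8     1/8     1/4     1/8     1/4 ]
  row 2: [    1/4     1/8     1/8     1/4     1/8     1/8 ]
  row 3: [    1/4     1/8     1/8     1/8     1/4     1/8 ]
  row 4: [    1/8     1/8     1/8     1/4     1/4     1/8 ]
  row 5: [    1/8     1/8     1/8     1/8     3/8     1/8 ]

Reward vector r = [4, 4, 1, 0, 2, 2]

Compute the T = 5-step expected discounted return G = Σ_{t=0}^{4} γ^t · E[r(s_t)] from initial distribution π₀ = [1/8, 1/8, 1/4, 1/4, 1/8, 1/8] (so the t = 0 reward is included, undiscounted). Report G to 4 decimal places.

G = 8.2985

t=0: π = [0.1250, 0.1250, 0.2500, 0.2500, 0.1250, 0.1250], E[r] = 1.7500, γ^t·E[r] = 1.750000, running G = 1.750000
t=1: π = [0.1875, 0.1406, 0.1406, 0.1875, 0.2031, 0.1406], E[r] = 2.1406, γ^t·E[r] = 1.926563, running G = 3.676563
t=2: π = [0.1660, 0.1484, 0.1484, 0.1855, 0.2090, 0.1426], E[r] = 2.1094, γ^t·E[r] = 1.708594, running G = 5.385156
t=3: π = [0.1667, 0.1458, 0.1458, 0.1882, 0.2100, 0.1436], E[r] = 2.1028, γ^t·E[r] = 1.532929, running G = 6.918085
t=4: π = [0.1667, 0.1458, 0.1458, 0.1877, 0.2107, 0.1432], E[r] = 2.1040, γ^t·E[r] = 1.380417, running G = 8.298502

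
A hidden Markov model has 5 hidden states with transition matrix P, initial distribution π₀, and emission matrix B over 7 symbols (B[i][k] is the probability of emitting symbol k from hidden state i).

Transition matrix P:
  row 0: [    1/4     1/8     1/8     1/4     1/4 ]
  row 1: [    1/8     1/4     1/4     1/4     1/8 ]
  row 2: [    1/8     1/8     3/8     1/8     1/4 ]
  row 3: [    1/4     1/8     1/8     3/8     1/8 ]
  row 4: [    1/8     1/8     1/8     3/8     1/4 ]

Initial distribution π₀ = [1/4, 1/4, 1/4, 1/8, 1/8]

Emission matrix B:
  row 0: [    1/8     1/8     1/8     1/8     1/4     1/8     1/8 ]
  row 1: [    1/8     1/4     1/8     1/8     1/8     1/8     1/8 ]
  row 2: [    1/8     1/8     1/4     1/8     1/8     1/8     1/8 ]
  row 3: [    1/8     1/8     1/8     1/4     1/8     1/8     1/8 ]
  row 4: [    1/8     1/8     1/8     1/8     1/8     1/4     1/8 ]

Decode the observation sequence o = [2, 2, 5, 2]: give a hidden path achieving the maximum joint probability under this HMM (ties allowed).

t=0: δ = [3.125e-02, 3.125e-02, 6.250e-02, 1.562e-02, 1.562e-02]  (obs o_0=2)
t=1: δ = [9.766e-04, 9.766e-04, 5.859e-03, 9.766e-04, 1.953e-03]  ψ = [0, 1, 2, 0, 2]  (obs o_1=2)
t=2: δ = [9.155e-05, 9.155e-05, 2.747e-04, 9.155e-05, 3.662e-04]  ψ = [2, 2, 2, 2, 2]  (obs o_2=5)
t=3: δ = [5.722e-06, 5.722e-06, 2.575e-05, 1.717e-05, 1.144e-05]  ψ = [4, 4, 2, 4, 4]  (obs o_3=2)
backtrack: best end state = 2; path = [2, 2, 2, 2]

path = [2, 2, 2, 2]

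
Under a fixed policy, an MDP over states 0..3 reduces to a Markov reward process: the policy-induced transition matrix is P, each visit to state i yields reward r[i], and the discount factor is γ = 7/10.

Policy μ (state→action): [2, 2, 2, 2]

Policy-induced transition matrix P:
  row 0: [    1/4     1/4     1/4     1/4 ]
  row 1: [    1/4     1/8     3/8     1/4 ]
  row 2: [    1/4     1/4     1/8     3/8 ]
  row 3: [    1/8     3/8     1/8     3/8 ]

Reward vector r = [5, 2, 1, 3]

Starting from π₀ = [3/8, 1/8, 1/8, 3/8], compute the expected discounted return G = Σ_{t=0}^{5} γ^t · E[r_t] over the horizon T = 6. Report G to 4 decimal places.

G = 8.6671

t=0: π = [0.3750, 0.1250, 0.1250, 0.3750], E[r] = 3.3750, γ^t·E[r] = 3.375000, running G = 3.375000
t=1: π = [0.2031, 0.2813, 0.2031, 0.3125], E[r] = 2.7188, γ^t·E[r] = 1.903125, running G = 5.278125
t=2: π = [0.2109, 0.2539, 0.2207, 0.3145], E[r] = 2.7266, γ^t·E[r] = 1.336016, running G = 6.614141
t=3: π = [0.2107, 0.2576, 0.2148, 0.3169], E[r] = 2.7341, γ^t·E[r] = 0.937807, running G = 7.551948
t=4: π = [0.2104, 0.2574, 0.2157, 0.3165], E[r] = 2.7319, γ^t·E[r] = 0.655930, running G = 8.207877
t=5: π = [0.2104, 0.2574, 0.2157, 0.3165], E[r] = 2.7322, γ^t·E[r] = 0.459200, running G = 8.667078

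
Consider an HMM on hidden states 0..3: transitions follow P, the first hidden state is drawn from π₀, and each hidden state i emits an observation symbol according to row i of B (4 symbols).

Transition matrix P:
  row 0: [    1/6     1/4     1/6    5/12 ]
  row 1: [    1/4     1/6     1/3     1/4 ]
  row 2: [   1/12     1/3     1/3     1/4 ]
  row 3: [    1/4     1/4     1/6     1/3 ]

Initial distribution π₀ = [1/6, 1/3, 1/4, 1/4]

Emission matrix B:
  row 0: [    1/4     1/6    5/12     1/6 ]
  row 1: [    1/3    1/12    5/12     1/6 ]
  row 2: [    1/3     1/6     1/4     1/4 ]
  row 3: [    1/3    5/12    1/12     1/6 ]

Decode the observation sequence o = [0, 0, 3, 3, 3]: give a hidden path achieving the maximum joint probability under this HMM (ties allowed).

t=0: δ = [4.167e-02, 1.111e-01, 8.333e-02, 8.333e-02]  (obs o_0=0)
t=1: δ = [6.944e-03, 9.259e-03, 1.235e-02, 9.259e-03]  ψ = [1, 2, 1, 1]  (obs o_1=0)
t=2: δ = [3.858e-04, 6.859e-04, 1.029e-03, 5.144e-04]  ψ = [1, 2, 2, 2]  (obs o_2=3)
t=3: δ = [2.858e-05, 5.716e-05, 8.573e-05, 4.287e-05]  ψ = [1, 2, 2, 2]  (obs o_3=3)
t=4: δ = [2.381e-06, 4.763e-06, 7.144e-06, 3.572e-06]  ψ = [1, 2, 2, 2]  (obs o_4=3)
backtrack: best end state = 2; path = [1, 2, 2, 2, 2]

path = [1, 2, 2, 2, 2]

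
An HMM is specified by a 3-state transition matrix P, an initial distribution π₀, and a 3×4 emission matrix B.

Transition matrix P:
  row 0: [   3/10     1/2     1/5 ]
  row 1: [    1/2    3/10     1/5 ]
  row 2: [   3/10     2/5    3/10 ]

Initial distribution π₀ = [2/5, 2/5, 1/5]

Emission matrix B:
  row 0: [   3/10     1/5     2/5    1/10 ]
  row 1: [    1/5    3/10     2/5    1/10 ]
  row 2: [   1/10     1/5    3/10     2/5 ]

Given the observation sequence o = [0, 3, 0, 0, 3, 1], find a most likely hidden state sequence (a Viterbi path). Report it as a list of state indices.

t=0: δ = [1.200e-01, 8.000e-02, 2.000e-02]  (obs o_0=0)
t=1: δ = [4.000e-03, 6.000e-03, 9.600e-03]  ψ = [1, 0, 0]  (obs o_1=3)
t=2: δ = [9.000e-04, 7.680e-04, 2.880e-04]  ψ = [1, 2, 2]  (obs o_2=0)
t=3: δ = [1.152e-04, 9.000e-05, 1.800e-05]  ψ = [1, 0, 0]  (obs o_3=0)
t=4: δ = [4.500e-06, 5.760e-06, 9.216e-06]  ψ = [1, 0, 0]  (obs o_4=3)
t=5: δ = [5.760e-07, 1.106e-06, 5.530e-07]  ψ = [1, 2, 2]  (obs o_5=1)
backtrack: best end state = 1; path = [0, 2, 1, 0, 2, 1]

path = [0, 2, 1, 0, 2, 1]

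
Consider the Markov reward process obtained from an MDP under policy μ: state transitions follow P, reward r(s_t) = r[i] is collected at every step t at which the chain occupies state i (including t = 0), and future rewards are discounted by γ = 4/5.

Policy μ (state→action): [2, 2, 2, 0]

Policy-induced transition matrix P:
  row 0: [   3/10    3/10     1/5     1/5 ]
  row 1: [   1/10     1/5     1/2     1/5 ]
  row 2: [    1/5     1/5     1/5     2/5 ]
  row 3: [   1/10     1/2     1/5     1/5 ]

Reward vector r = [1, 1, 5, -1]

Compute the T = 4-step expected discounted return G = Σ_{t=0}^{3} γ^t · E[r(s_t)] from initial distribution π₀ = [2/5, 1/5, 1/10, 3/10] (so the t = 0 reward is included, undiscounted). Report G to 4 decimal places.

G = 3.9935

t=0: π = [0.4000, 0.2000, 0.1000, 0.3000], E[r] = 0.8000, γ^t·E[r] = 0.800000, running G = 0.800000
t=1: π = [0.1900, 0.3300, 0.2600, 0.2200], E[r] = 1.6000, γ^t·E[r] = 1.280000, running G = 2.080000
t=2: π = [0.1640, 0.2850, 0.2990, 0.2520], E[r] = 1.6920, γ^t·E[r] = 1.082880, running G = 3.162880
t=3: π = [0.1627, 0.2920, 0.2855, 0.2598], E[r] = 1.6224, γ^t·E[r] = 0.830669, running G = 3.993549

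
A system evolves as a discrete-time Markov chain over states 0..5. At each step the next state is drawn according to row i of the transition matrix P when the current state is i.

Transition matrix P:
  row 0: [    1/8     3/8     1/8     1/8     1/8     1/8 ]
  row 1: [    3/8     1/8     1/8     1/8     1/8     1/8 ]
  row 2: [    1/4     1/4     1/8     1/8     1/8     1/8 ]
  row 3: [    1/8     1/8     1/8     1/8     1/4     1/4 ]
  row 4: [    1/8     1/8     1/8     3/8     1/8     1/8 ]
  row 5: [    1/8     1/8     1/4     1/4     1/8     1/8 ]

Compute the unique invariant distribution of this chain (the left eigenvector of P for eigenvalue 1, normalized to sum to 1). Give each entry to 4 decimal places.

π = [0.1906, 0.1906, 0.1434, 0.1803, 0.1475, 0.1475]

Balance equations π_j = Σ_i π_i·P[i][j]:
  π_0 = 1/8·π_0 + 3/8·π_1 + 1/4·π_2 + 1/8·π_3 + 1/8·π_4 + 1/8·π_5
  π_1 = 3/8·π_0 + 1/8·π_1 + 1/4·π_2 + 1/8·π_3 + 1/8·π_4 + 1/8·π_5
  π_2 = 1/8·π_0 + 1/8·π_1 + 1/8·π_2 + 1/8·π_3 + 1/8·π_4 + 1/4·π_5
  π_3 = 1/8·π_0 + 1/8·π_1 + 1/8·π_2 + 1/8·π_3 + 3/8·π_4 + 1/4·π_5
  π_4 = 1/8·π_0 + 1/8·π_1 + 1/8·π_2 + 1/4·π_3 + 1/8·π_4 + 1/8·π_5
  normalize: π_0 + π_1 + π_2 + π_3 + π_4 + π_5 = 1
Solving the linear system gives exactly π = [93/488, 93/488, 35/244, 11/61, 9/61, 9/61].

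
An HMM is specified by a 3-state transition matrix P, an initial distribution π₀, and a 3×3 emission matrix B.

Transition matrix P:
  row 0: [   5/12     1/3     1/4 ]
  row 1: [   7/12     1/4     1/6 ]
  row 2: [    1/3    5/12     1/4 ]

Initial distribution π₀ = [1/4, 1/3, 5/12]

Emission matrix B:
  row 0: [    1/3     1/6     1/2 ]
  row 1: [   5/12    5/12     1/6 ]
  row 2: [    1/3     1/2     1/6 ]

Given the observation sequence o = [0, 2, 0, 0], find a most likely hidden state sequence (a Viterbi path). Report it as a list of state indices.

t=0: δ = [8.333e-02, 1.389e-01, 1.389e-01]  (obs o_0=0)
t=1: δ = [4.051e-02, 9.645e-03, 5.787e-03]  ψ = [1, 2, 2]  (obs o_1=2)
t=2: δ = [5.626e-03, 5.626e-03, 3.376e-03]  ψ = [0, 0, 0]  (obs o_2=0)
t=3: δ = [1.094e-03, 7.814e-04, 4.689e-04]  ψ = [1, 0, 0]  (obs o_3=0)
backtrack: best end state = 0; path = [1, 0, 1, 0]

path = [1, 0, 1, 0]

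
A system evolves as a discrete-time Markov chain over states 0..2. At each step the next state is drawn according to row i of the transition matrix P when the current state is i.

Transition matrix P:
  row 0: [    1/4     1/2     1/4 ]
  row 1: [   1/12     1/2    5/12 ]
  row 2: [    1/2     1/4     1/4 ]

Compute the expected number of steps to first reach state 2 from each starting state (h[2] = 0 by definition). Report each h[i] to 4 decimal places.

First-step conditioning: h[2] = 0; for i ≠ 2, h[i] = 1 + Σ_k P[i][k]·h[k].
  h[0] = 1 + 1/4·h[0] + 1/2·h[1]
  h[1] = 1 + 1/12·h[0] + 1/2·h[1]
Solving the 2×2 linear system over states ≠ 2 gives exactly h = [3, 5/2, 0] (h[2] = 0 is the target).

h = [3.0000, 2.5000, 0.0000]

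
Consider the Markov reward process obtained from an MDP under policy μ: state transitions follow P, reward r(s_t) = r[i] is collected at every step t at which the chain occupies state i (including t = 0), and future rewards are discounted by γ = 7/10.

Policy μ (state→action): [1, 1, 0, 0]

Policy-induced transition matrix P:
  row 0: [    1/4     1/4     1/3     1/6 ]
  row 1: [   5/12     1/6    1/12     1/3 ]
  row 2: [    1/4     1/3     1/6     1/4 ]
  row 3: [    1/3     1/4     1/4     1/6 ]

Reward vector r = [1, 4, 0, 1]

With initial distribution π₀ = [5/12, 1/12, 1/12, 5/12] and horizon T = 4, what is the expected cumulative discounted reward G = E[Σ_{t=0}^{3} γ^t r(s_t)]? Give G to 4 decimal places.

G = 3.4853

t=0: π = [0.4167, 0.0833, 0.0833, 0.4167], E[r] = 1.1667, γ^t·E[r] = 1.166667, running G = 1.166667
t=1: π = [0.2986, 0.2500, 0.2639, 0.1875], E[r] = 1.4861, γ^t·E[r] = 1.040278, running G = 2.206944
t=2: π = [0.3073, 0.2512, 0.2112, 0.2303], E[r] = 1.5422, γ^t·E[r] = 0.755700, running G = 2.962645
t=3: π = [0.3111, 0.2467, 0.2161, 0.2261], E[r] = 1.5239, γ^t·E[r] = 0.522688, running G = 3.485333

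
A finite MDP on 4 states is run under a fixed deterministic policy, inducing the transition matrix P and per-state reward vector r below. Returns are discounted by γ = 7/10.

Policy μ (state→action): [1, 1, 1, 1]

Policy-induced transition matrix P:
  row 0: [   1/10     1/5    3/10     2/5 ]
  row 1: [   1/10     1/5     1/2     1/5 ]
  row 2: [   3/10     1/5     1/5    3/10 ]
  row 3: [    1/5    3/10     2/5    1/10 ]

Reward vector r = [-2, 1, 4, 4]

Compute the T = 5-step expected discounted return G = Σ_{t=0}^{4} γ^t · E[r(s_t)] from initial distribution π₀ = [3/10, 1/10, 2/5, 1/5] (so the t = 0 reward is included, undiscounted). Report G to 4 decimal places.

G = 5.7371

t=0: π = [0.3000, 0.1000, 0.4000, 0.2000], E[r] = 1.9000, γ^t·E[r] = 1.900000, running G = 1.900000
t=1: π = [0.2000, 0.2200, 0.3000, 0.2800], E[r] = 2.1400, γ^t·E[r] = 1.498000, running G = 3.398000
t=2: π = [0.1880, 0.2280, 0.3420, 0.2420], E[r] = 2.1880, γ^t·E[r] = 1.072120, running G = 4.470120
t=3: π = [0.1926, 0.2242, 0.3356, 0.2476], E[r] = 2.1718, γ^t·E[r] = 0.744927, running G = 5.215047
t=4: π = [0.1919, 0.2248, 0.3360, 0.2473], E[r] = 2.1744, γ^t·E[r] = 0.522083, running G = 5.737130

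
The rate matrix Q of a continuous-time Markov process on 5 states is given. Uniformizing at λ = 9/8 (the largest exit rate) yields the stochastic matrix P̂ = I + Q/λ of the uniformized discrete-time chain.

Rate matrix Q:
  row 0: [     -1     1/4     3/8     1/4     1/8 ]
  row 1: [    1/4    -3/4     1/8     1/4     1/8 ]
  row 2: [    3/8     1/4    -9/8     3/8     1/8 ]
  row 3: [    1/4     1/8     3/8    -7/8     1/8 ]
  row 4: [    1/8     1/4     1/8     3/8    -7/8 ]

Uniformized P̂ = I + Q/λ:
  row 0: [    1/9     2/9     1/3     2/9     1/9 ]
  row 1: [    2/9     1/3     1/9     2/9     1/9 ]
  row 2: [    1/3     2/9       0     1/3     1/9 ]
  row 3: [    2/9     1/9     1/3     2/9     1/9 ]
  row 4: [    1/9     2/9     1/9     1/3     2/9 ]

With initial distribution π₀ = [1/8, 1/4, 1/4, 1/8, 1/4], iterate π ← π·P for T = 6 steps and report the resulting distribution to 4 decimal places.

π = [0.2067, 0.2178, 0.1930, 0.2575, 0.1250]

t=0: π = [0.1250, 0.2500, 0.2500, 0.1250, 0.2500]
t=1: π = [0.2083, 0.2361, 0.1389, 0.2778, 0.1389]
t=2: π = [0.1991, 0.2176, 0.2037, 0.2531, 0.1265]
t=3: π = [0.2087, 0.2183, 0.1890, 0.2589, 0.1252]
t=4: π = [0.2061, 0.2177, 0.1940, 0.2571, 0.1250]
t=5: π = [0.2070, 0.2178, 0.1925, 0.2577, 0.1250]
t=6: π = [0.2067, 0.2178, 0.1930, 0.2575, 0.1250]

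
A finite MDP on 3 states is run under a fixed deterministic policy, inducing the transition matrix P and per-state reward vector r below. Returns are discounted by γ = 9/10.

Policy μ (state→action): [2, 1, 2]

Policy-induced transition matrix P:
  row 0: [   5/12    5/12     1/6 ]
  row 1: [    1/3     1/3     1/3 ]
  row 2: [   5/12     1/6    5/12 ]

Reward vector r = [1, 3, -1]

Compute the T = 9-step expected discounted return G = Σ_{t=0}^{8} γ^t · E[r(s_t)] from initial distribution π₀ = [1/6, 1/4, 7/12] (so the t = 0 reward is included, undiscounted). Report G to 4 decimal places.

G = 5.4562

t=0: π = [0.1667, 0.2500, 0.5833], E[r] = 0.3333, γ^t·E[r] = 0.333333, running G = 0.333333
t=1: π = [0.3958, 0.2500, 0.3542], E[r] = 0.7917, γ^t·E[r] = 0.712500, running G = 1.045833
t=2: π = [0.3958, 0.3073, 0.2969], E[r] = 1.0208, γ^t·E[r] = 0.826875, running G = 1.872708
t=3: π = [0.3911, 0.3168, 0.2921], E[r] = 1.0495, γ^t·E[r] = 0.765070, running G = 2.637779
t=4: π = [0.3903, 0.3172, 0.2925], E[r] = 1.0495, γ^t·E[r] = 0.688563, running G = 3.326342
t=5: π = [0.3902, 0.3171, 0.2927], E[r] = 1.0489, γ^t·E[r] = 0.619355, running G = 3.945696
t=6: π = [0.3902, 0.3171, 0.2927], E[r] = 1.0488, γ^t·E[r] = 0.557366, running G = 4.503063
t=7: π = [0.3902, 0.3171, 0.2927], E[r] = 1.0488, γ^t·E[r] = 0.501628, running G = 5.004690
t=8: π = [0.3902, 0.3171, 0.2927], E[r] = 1.0488, γ^t·E[r] = 0.451465, running G = 5.456156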